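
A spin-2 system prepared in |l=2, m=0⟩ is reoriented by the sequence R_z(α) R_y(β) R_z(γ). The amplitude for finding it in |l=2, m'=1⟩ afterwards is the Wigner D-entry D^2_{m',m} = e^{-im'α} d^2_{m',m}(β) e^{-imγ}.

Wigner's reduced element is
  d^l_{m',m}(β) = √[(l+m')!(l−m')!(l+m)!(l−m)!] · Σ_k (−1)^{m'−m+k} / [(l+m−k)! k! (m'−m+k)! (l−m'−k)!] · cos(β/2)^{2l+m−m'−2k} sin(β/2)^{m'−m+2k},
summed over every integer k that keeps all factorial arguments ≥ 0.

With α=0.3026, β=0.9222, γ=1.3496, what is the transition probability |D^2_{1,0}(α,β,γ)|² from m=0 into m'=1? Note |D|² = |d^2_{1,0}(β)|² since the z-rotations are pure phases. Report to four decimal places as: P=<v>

Split into d^2_{1,0}(β=0.9222) × two z-phases.
With c≡cos(β/2)=0.895564 and s≡sin(β/2)=0.444933, N=[6·1·2·2]^{1/2}=4.898979
Admissible k: 0..1 (factorial args all ≥0)
  k=0: (−1)^1·4.8990/(2)·0.8956^3·0.4449^1 = -0.782817
  k=1: (−1)^2·4.8990/(2)·0.8956^1·0.4449^3 = +0.193222
d^2_{1,0}(0.9222) = -0.782817 +0.193222 = -0.589594
|D^2_{1,0}|² = |d^2_{1,0}(β)|² = (-0.589594)² = 0.347621 (the z-rotation phases have unit modulus)

P=0.3476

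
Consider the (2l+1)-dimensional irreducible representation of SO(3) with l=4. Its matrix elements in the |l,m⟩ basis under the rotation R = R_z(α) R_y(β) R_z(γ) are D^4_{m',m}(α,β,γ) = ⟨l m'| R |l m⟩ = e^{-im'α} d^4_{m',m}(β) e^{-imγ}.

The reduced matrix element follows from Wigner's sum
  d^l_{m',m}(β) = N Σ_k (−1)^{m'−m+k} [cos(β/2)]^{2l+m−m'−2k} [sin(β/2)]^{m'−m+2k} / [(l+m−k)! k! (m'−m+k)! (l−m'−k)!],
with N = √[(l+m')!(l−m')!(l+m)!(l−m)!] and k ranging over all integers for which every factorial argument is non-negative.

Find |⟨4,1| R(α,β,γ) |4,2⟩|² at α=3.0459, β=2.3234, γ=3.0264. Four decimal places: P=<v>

First d^4_{1,2}(β=2.3234), then the phase factors e^{-i(1)α} and e^{-i(2)γ}:
Half-angle: c=0.397780, s=0.917481. N=√(120·6·720·2)=1018.233765
Admissible k: 1..3 (factorial args all ≥0)
  k=1: (−1)^0·1018.2338/(240)·0.3978^7·0.9175^1 = +0.006134
  k=2: (−1)^1·1018.2338/(48)·0.3978^5·0.9175^3 = -0.163160
  k=3: (−1)^2·1018.2338/(72)·0.3978^3·0.9175^5 = +0.578668
d^4_{1,2}(2.3234) = +0.006134 -0.163160 +0.578668 = +0.421642
|D^4_{1,2}|² = |d^4_{1,2}(β)|² = (+0.421642)² = 0.177782 (the z-rotation phases have unit modulus)

P=0.1778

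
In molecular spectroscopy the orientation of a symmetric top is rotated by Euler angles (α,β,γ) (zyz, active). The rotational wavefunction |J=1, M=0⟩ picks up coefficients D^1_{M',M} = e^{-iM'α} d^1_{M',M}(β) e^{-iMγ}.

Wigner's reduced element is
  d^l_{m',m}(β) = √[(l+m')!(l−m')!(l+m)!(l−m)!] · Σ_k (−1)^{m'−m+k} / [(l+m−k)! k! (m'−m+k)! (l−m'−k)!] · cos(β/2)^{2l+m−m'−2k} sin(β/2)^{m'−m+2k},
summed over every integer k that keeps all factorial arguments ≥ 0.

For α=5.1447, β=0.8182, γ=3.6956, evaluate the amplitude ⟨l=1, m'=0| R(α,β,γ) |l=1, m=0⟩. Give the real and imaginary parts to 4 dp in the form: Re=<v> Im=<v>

D^1_{0,0}(5.1447,0.8182,3.6956) = e^{-i·0·5.1447}·d^1_{0,0}(0.8182)·e^{-i·0·3.6956}. Compute d first:
With c≡cos(β/2)=0.917479 and s≡sin(β/2)=0.397784, N=[1·1·1·1]^{1/2}=1.000000
The bounds max(0,m−m')=0 and min(l+m,l−m')=1 give 2 terms
  k=0: (−1)^0·1.0000/(1)·0.9175^2·0.3978^0 = +0.841768
  k=1: (−1)^1·1.0000/(1)·0.9175^0·0.3978^2 = -0.158232
d^1_{0,0}(0.8182) = +0.841768 -0.158232 = +0.683536
Attach z-rotation phases: D = e^{-i(0)(5.1447)}·(+0.683536)·e^{-i(0)(3.6956)} = +0.683536+0.000000i

Re=0.6835 Im=0.0000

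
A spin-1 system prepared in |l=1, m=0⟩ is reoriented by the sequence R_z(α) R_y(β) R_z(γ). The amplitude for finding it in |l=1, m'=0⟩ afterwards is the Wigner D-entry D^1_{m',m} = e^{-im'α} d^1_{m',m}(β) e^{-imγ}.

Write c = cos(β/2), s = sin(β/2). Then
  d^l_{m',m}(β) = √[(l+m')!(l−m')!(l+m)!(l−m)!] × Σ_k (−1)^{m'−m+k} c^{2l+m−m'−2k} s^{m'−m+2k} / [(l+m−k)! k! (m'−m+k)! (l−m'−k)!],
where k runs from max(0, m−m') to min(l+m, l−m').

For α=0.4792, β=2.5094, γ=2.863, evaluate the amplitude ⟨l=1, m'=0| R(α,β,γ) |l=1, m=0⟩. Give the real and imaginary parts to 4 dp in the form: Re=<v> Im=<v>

Re=-0.8067 Im=0.0000

D^1_{0,0}(0.4792,2.5094,2.863) = e^{-i·0·0.4792}·d^1_{0,0}(2.5094)·e^{-i·0·2.863}. Compute d first:
With c≡cos(β/2)=0.310859 and s≡sin(β/2)=0.950456, N=[1·1·1·1]^{1/2}=1.000000
k: max(0,(0)−(0))=0 … min(1+(0),1−(0))=1
  k=0: (−1)^0·1.0000/(1)·0.3109^2·0.9505^0 = +0.096633
  k=1: (−1)^1·1.0000/(1)·0.3109^0·0.9505^2 = -0.903367
d^1_{0,0}(2.5094) = +0.096633 -0.903367 = -0.806734
Phases: e^{-i·(0)·0.4792}=+1.000000+0.000000i, e^{-i·(0)·2.863}=+1.000000+0.000000i ⇒ D=-0.806734+0.000000i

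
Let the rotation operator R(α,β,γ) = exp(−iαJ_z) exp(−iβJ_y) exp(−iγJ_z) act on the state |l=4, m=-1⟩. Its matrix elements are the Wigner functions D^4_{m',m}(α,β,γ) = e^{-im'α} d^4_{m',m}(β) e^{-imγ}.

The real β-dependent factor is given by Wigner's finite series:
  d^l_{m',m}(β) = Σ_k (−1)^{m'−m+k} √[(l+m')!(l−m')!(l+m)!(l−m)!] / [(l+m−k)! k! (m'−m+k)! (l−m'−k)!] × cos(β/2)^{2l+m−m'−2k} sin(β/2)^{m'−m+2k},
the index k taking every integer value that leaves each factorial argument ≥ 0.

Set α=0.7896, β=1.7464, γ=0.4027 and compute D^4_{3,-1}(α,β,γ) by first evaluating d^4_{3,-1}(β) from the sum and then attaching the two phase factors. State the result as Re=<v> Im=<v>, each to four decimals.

Re=-0.0437 Im=-0.1047

First d^4_{3,-1}(β=1.7464), then the phase factors e^{-i(3)α} and e^{-i(-1)γ}:
Half-angle: c=0.642377, s=0.766388. N=√(5040·1·6·120)=1904.940944
k: max(0,(-1)−(3))=0 … min(4+(-1),4−(3))=1
  k=0: (−1)^4·1904.9409/(144)·0.6424^4·0.7664^4 = +0.777098
  k=1: (−1)^5·1904.9409/(240)·0.6424^2·0.7664^6 = -0.663658
d^4_{3,-1}(1.7464) = +0.777098 -0.663658 = +0.113440
Phases: e^{-i·(3)·0.7896}=-0.715964-0.698137i, e^{-i·(-1)·0.4027}=+0.920006+0.391904i ⇒ D=-0.043684-0.104691i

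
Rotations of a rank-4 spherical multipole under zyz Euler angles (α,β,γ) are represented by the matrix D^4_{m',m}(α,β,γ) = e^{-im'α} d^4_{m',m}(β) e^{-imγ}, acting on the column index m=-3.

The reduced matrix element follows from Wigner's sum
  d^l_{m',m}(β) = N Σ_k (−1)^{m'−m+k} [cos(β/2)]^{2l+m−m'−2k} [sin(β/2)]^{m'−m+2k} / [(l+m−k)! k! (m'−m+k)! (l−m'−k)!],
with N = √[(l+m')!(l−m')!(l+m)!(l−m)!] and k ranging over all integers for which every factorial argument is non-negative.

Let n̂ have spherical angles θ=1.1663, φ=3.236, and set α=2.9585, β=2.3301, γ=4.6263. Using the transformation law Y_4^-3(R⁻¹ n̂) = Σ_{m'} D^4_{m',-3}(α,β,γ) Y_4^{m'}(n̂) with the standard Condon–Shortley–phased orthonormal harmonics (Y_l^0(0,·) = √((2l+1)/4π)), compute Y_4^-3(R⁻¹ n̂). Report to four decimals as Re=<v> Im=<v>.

Re=0.1991 Im=-0.3137

Need the full column D^4_{m',-3} for m'=−4..4 at α=2.9585, β=2.3301, γ=4.6263.
cos(β/2)=0.394705, sin(β/2)=0.918808
d^4_{-4,-3}: single k=1 term ⇒ +0.003879;  D = +0.003244+0.002126i
d^4_{-3,-3}: k∈[0..1] ⇒ +0.000589 -0.022345 = -0.021756;  D = +0.015721+0.015039i
d^4_{-2,-3}: k∈[0..1] ⇒ -0.005131 +0.083410 = +0.078280;  D = +0.045766+0.063507i
d^4_{-1,-3}: k∈[0..1] ⇒ +0.025337 -0.228827 = -0.203490;  D = +0.086925+0.183990i
d^4_{0,-3}: k∈[0..1] ⇒ -0.087922 +0.476436 = +0.388514;  D = +0.099228+0.375628i
d^4_{1,-3}: k∈[0..1] ⇒ +0.228827 -0.743984 = -0.515157;  D = +0.038690+0.513702i
d^4_{2,-3}: k∈[0..1] ⇒ -0.451987 +0.816413 = +0.364426;  D = -0.039252+0.362306i
d^4_{3,-3}: k∈[0..1] ⇒ +0.656132 -0.507924 = +0.148208;  D = +0.042524-0.141977i
d^4_{4,-3}: single k=0 term ⇒ -0.617150;  D = +0.281754-0.549080i
Y_4^{m'}(θ=1.1663,φ=3.236) and Σ D·Y over m':
  (+0.0032+0.0021i)·(+0.2938-0.1165i)  (+0.0157+0.0150i)·(-0.3675+0.1069i)  (+0.0458+0.0635i)·(+0.0234-0.0045i)  (+0.0869+0.1840i)·(+0.3264-0.0309i)  (+0.0992+0.3756i)·(-0.0854+0.0000i)  (+0.0387+0.5137i)·(-0.3264-0.0309i)  (-0.0393+0.3623i)·(+0.0234+0.0045i)  (+0.0425-0.1420i)·(+0.3675+0.1069i)  (+0.2818-0.5491i)·(+0.2938+0.1165i)
Y_4^-3(R⁻¹ n̂) = +0.199052-0.313709i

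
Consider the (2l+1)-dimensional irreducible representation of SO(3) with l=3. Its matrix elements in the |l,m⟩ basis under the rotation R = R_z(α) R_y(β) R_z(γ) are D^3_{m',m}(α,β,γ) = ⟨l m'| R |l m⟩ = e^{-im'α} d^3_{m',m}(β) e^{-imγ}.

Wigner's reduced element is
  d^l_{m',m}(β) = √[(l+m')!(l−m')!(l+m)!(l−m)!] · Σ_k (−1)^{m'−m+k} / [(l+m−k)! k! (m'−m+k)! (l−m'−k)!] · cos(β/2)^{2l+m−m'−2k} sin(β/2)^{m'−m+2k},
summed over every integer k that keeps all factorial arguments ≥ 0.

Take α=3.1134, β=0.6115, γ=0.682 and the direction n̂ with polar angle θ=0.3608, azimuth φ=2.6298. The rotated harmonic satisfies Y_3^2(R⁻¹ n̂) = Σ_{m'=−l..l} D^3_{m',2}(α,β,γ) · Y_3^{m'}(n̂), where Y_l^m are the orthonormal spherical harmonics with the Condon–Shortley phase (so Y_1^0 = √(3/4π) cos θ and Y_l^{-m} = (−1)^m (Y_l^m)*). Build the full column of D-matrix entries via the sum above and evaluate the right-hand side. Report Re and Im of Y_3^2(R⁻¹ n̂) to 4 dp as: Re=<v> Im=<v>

Need the full column D^3_{m',2} for m'=−3..3 at α=3.1134, β=0.6115, γ=0.682.
cos(β/2)=0.953621, sin(β/2)=0.301008
d^3_{-3,2}: single k=5 term ⇒ +0.005772;  D = -0.000704+0.005729i
d^3_{-2,2}: k∈[4..5] ⇒ +0.037328 -0.000744 = +0.036584;  D = +0.005482-0.036171i
d^3_{-1,2}: k∈[3..4] ⇒ +0.149587 -0.007452 = +0.142135;  D = -0.025251+0.139874i
d^3_{0,2}: k∈[2..3] ⇒ +0.410414 -0.040891 = +0.369523;  D = +0.075873-0.361650i
d^3_{1,2}: k∈[1..2] ⇒ +0.750687 -0.149587 = +0.601100;  D = -0.139955+0.584580i
d^3_{2,2}: k∈[0..1] ⇒ +0.752066 -0.374655 = +0.377411;  D = +0.098185-0.364416i
d^3_{3,2}: single k=0 term ⇒ -0.581480;  D = +0.167041-0.556970i
Y_3^{m'}(θ=0.3608,φ=2.6298) and Σ D·Y over m':
  (-0.0007+0.0057i)·(-0.0007-0.0183i)  (+0.0055-0.0362i)·(+0.0620+0.1018i)  (-0.0253+0.1399i)·(-0.3359-0.1887i)  (+0.0759-0.3616i)·(+0.4807+0.0000i)  (-0.1400+0.5846i)·(+0.3359-0.1887i)  (+0.0982-0.3644i)·(+0.0620-0.1018i)  (+0.1670-0.5570i)·(+0.0007-0.0183i)
Y_3^2(R⁻¹ n̂) = +0.097657-0.030997i

Re=0.0977 Im=-0.0310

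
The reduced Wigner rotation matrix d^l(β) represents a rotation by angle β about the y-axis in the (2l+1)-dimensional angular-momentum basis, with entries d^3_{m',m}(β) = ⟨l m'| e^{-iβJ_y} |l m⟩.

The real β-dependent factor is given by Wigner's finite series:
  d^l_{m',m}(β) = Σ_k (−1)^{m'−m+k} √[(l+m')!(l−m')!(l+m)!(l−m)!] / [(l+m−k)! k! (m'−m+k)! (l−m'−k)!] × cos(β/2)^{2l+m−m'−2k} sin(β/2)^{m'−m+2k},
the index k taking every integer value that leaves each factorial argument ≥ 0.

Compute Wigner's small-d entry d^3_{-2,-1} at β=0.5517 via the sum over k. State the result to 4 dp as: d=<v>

d=0.5965

d^3_{-2,-1}(β=0.5517) via Wigner's sum:
c=cos(0.5517/2)=0.962194, s=sin(0.5517/2)=0.272365; N=√[1·120·2·24]=75.894664
k: max(0,(-1)−(-2))=1 … min(3+(-1),3−(-2))=2
  k=1: (−1)^0·75.8947/(24)·0.9622^5·0.2724^1 = +0.710337
  k=2: (−1)^1·75.8947/(12)·0.9622^3·0.2724^3 = -0.113834
d^3_{-2,-1}(0.5517) = +0.710337 -0.113834 = +0.596503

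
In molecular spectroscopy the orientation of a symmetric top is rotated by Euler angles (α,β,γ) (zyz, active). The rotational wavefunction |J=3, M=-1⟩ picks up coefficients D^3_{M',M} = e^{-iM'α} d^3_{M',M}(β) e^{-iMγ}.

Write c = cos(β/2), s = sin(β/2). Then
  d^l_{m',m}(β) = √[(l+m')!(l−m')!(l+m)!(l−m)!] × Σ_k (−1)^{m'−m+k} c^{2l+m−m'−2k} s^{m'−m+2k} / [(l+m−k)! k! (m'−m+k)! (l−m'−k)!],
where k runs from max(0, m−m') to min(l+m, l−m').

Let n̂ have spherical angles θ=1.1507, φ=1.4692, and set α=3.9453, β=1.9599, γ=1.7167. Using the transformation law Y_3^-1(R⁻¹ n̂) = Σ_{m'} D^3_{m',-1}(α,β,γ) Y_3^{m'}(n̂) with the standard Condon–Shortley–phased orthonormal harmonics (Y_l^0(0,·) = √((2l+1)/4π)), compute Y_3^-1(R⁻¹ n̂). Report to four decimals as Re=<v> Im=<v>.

Re=-0.4131 Im=-0.1414

Need the full column D^3_{m',-1} for m'=−3..3 at α=3.9453, β=1.9599, γ=1.7167.
cos(β/2)=0.557064, sin(β/2)=0.830470
d^3_{-3,-1}: single k=2 term ⇒ +0.257225;  D = +0.141947+0.214513i
d^3_{-2,-1}: k∈[1..2] ⇒ +0.140880 -0.626205 = -0.485325;  D = +0.477263+0.088091i
d^3_{-1,-1}: k∈[0..2] ⇒ +0.029883 -0.531322 +0.885638 = +0.384199;  D = +0.312427-0.223604i
d^3_{0,-1}: k∈[0..2] ⇒ -0.154326 +1.028960 -0.762280 = +0.112354;  D = -0.016335+0.111160i
d^3_{1,-1}: k∈[0..2] ⇒ +0.398492 -1.180851 +0.328052 = -0.454308;  D = +0.277755+0.359510i
d^3_{2,-1}: k∈[0..1] ⇒ -0.626205 +0.695863 = +0.069658;  D = +0.069242+0.007597i
d^3_{3,-1}: single k=0 term ⇒ +0.571677;  D = -0.439290+0.365840i
Y_3^{m'}(θ=1.1507,φ=1.4692) and Σ D·Y over m':
  (+0.1419+0.2145i)·(-0.0953+0.3029i)  (+0.4773+0.0881i)·(-0.3403-0.0701i)  (+0.3124-0.2236i)·(-0.0050+0.0494i)  (-0.0163+0.1112i)·(-0.3300+0.0000i)  (+0.2778+0.3595i)·(+0.0050+0.0494i)  (+0.0692+0.0076i)·(-0.3403+0.0701i)  (-0.4393+0.3658i)·(+0.0953+0.3029i)
Y_3^-1(R⁻¹ n̂) = -0.413055-0.141422i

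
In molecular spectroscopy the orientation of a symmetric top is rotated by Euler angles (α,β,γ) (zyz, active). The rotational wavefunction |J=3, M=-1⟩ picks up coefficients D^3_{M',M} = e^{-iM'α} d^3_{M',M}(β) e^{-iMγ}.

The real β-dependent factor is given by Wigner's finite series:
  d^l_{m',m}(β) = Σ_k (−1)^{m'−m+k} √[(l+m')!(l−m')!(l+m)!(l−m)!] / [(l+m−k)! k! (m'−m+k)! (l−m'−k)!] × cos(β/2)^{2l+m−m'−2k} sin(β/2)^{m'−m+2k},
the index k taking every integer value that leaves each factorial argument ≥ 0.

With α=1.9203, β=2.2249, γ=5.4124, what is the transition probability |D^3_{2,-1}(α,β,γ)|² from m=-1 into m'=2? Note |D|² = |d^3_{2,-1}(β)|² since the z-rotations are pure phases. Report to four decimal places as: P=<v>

First d^3_{2,-1}(β=2.2249), then the phase factors e^{-i(2)α} and e^{-i(-1)γ}:
c=cos(2.2249/2)=0.442466, s=sin(2.2249/2)=0.896785; N=√[120·1·2·24]=75.894664
Admissible k: 0..1 (factorial args all ≥0)
  k=0: (−1)^3·75.8947/(12)·0.4425^3·0.8968^3 = -0.395125
  k=1: (−1)^4·75.8947/(24)·0.4425^1·0.8968^5 = +0.811563
d^3_{2,-1}(2.2249) = -0.395125 +0.811563 = +0.416438
|D^3_{2,-1}|² = |d^3_{2,-1}(β)|² = (+0.416438)² = 0.173421 (the z-rotation phases have unit modulus)

P=0.1734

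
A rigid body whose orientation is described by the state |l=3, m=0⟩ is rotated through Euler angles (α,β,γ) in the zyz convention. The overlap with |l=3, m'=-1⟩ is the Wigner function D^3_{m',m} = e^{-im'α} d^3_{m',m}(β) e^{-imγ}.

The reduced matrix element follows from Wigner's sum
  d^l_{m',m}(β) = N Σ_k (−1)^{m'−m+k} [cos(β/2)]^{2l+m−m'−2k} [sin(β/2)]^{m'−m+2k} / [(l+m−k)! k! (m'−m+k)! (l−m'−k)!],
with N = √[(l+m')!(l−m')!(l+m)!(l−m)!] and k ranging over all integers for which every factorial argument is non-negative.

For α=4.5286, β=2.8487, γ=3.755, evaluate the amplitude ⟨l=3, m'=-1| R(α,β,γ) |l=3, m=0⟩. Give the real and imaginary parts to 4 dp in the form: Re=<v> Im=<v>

D^3_{-1,0}(4.5286,2.8487,3.755) = e^{-i·-1·4.5286}·d^3_{-1,0}(2.8487)·e^{-i·0·3.755}. Compute d first:
Half-angle: c=0.145923, s=0.989296. N=√(2·24·6·6)=41.569219
k∈{1,2,3} keeps every argument non-negative
  k=1: (−1)^0·41.5692/(12)·0.1459^5·0.9893^1 = +0.000227
  k=2: (−1)^1·41.5692/(4)·0.1459^3·0.9893^3 = -0.031266
  k=3: (−1)^2·41.5692/(12)·0.1459^1·0.9893^5 = +0.479012
d^3_{-1,0}(2.8487) = +0.000227 -0.031266 +0.479012 = +0.447974
Phases: e^{-i·(-1)·4.5286}=-0.182756-0.983158i, e^{-i·(0)·3.755}=+1.000000+0.000000i ⇒ D=-0.081870-0.440429i

Re=-0.0819 Im=-0.4404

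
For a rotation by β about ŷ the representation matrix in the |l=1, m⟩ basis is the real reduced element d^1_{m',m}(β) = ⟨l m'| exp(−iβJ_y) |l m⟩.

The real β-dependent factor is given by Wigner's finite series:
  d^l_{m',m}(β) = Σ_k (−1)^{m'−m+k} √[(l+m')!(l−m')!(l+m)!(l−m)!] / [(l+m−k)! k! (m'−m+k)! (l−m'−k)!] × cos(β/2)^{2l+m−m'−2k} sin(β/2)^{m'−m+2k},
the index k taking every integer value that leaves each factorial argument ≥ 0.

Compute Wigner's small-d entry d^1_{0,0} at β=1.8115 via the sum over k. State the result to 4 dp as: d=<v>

d^1_{0,0}(β=1.8115) via Wigner's sum:
Half-angle: c=0.617096, s=0.786888. N=√(1·1·1·1)=1.000000
k: max(0,(0)−(0))=0 … min(1+(0),1−(0))=1
  k=0: (−1)^0·1.0000/(1)·0.6171^2·0.7869^0 = +0.380807
  k=1: (−1)^1·1.0000/(1)·0.6171^0·0.7869^2 = -0.619193
d^1_{0,0}(1.8115) = +0.380807 -0.619193 = -0.238386

d=-0.2384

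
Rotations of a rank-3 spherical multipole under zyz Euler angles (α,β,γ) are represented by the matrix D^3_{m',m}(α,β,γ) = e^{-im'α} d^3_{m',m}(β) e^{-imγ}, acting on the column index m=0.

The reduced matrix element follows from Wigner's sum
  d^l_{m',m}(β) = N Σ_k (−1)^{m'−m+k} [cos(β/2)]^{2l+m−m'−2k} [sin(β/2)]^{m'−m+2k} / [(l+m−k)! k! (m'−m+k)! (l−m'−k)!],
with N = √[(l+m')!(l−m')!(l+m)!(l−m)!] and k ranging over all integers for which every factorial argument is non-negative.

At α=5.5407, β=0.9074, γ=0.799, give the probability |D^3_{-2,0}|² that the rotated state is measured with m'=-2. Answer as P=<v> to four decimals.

P=0.2740

D^3_{-2,0}(5.5407,0.9074,0.799) = e^{-i·-2·5.5407}·d^3_{-2,0}(0.9074)·e^{-i·0·0.799}. Compute d first:
With c≡cos(β/2)=0.898832 and s≡sin(β/2)=0.438294, N=[1·120·6·6]^{1/2}=65.726707
Admissible k: 2..3 (factorial args all ≥0)
  k=2: (−1)^0·65.7267/(12)·0.8988^4·0.4383^2 = +0.686761
  k=3: (−1)^1·65.7267/(12)·0.8988^2·0.4383^4 = -0.163298
d^3_{-2,0}(0.9074) = +0.686761 -0.163298 = +0.523463
|D^3_{-2,0}|² = |d^3_{-2,0}(β)|² = (+0.523463)² = 0.274013 (the z-rotation phases have unit modulus)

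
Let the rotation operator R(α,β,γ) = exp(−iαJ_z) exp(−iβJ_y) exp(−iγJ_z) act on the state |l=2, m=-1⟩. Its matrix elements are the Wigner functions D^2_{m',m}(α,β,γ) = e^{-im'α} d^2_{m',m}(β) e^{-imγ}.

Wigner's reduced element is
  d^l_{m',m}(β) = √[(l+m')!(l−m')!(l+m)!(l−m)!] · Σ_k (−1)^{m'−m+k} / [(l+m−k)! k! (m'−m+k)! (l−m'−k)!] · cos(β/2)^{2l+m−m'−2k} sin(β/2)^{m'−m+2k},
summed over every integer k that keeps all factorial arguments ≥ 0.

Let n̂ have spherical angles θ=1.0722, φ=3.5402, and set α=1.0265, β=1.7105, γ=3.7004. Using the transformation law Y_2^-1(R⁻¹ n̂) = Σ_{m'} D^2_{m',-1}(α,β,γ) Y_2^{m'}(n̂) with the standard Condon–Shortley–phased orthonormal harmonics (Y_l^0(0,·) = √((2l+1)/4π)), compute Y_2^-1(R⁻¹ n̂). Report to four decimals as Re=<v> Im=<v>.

Re=-0.0262 Im=-0.3785

Need the full column D^2_{m',-1} for m'=−2..2 at α=1.0265, β=1.7105, γ=3.7004.
cos(β/2)=0.656030, sin(β/2)=0.754735
d^2_{-2,-1}: single k=1 term ⇒ +0.426182;  D = +0.367759-0.215370i
d^2_{-1,-1}: k∈[0..1] ⇒ +0.185223 -0.735457 = -0.550234;  D = -0.007984+0.550176i
d^2_{0,-1}: k∈[0..1] ⇒ -0.521964 +0.690848 = +0.168884;  D = -0.143195-0.089538i
d^2_{1,-1}: k∈[0..1] ⇒ +0.735457 -0.324472 = +0.410985;  D = -0.366849+0.185283i
d^2_{2,-1}: single k=0 term ⇒ -0.564075;  D = +0.043168-0.562421i
Y_2^{m'}(θ=1.0722,φ=3.5402) and Σ D·Y over m':
  (+0.3678-0.2154i)·(+0.2082-0.2132i)  (-0.0080+0.5502i)·(-0.2990+0.1259i)  (-0.1432-0.0895i)·(-0.0990+0.0000i)  (-0.3668+0.1853i)·(+0.2990+0.1259i)  (+0.0432-0.5624i)·(+0.2082+0.2132i)
Y_2^-1(R⁻¹ n̂) = -0.026223-0.378549i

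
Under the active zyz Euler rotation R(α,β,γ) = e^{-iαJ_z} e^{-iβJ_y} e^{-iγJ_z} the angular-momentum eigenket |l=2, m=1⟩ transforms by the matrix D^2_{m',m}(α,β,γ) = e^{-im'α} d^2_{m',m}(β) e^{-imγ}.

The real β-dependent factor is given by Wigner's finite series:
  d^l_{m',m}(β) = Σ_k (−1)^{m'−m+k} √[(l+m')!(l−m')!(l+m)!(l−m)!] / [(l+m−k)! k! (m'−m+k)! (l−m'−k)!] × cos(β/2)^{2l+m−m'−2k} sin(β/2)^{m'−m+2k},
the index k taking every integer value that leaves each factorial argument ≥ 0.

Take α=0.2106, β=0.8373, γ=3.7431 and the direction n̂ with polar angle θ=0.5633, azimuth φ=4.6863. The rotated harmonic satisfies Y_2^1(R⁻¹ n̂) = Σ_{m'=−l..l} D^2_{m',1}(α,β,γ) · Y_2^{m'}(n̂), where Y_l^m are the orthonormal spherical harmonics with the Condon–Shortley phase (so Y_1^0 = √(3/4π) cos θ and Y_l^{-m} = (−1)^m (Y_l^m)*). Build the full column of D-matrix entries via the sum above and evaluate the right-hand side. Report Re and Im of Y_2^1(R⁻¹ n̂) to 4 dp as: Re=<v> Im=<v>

Need the full column D^2_{m',1} for m'=−2..2 at α=0.2106, β=0.8373, γ=3.7431.
cos(β/2)=0.913639, sin(β/2)=0.406527
d^2_{-2,1}: single k=3 term ⇒ +0.122765;  D = -0.120775+0.022016i
d^2_{-1,1}: k∈[2..3] ⇒ +0.413857 -0.027312 = +0.386544;  D = -0.357385+0.147284i
d^2_{0,1}: k∈[1..2] ⇒ +0.759432 -0.150356 = +0.609076;  D = -0.502173+0.344668i
d^2_{1,1}: k∈[0..1] ⇒ +0.696783 -0.413857 = +0.282927;  D = -0.194645+0.205331i
d^2_{2,1}: single k=0 term ⇒ -0.620073;  D = +0.323094-0.529246i
Y_2^{m'}(θ=0.5633,φ=4.6863) and Σ D·Y over m':
  (-0.1208+0.0220i)·(-0.1100-0.0057i)  (-0.3574+0.1473i)·(-0.0091+0.3487i)  (-0.5022+0.3447i)·(+0.3610+0.0000i)  (-0.1946+0.2053i)·(+0.0091+0.3487i)  (+0.3231-0.5292i)·(-0.1100+0.0057i)
Y_2^1(R⁻¹ n̂) = -0.321835-0.009184i

Re=-0.3218 Im=-0.0092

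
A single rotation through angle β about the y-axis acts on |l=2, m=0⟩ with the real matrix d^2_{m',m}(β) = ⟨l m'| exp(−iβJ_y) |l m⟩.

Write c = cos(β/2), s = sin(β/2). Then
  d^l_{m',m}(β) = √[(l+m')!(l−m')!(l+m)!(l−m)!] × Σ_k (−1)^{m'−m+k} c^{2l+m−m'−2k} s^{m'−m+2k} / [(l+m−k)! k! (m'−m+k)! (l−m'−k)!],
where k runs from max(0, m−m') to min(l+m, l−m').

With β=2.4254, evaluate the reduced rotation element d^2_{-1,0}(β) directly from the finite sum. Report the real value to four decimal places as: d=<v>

d^2_{-1,0}(β=2.4254) via Wigner's sum:
c=cos(2.4254/2)=0.350492, s=sin(2.4254/2)=0.936566; N=√[1·6·2·2]=4.898979
Admissible k: 1..2 (factorial args all ≥0)
  k=1: (−1)^0·4.8990/(2)·0.3505^3·0.9366^1 = +0.098775
  k=2: (−1)^1·4.8990/(2)·0.3505^1·0.9366^3 = -0.705291
d^2_{-1,0}(2.4254) = +0.098775 -0.705291 = -0.606516

d=-0.6065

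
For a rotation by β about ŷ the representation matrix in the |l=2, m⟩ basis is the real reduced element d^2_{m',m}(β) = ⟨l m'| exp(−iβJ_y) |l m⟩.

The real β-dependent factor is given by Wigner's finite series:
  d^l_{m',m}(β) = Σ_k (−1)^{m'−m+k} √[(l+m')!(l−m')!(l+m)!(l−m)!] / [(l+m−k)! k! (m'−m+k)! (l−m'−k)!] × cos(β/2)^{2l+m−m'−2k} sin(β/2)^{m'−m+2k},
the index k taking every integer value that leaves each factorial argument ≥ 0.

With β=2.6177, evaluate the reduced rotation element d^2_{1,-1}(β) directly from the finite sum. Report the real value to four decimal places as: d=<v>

d=-0.6827

d^2_{1,-1}(β=2.6177) via Wigner's sum:
Half-angle: c=0.258961, s=0.965888. N=√(6·1·1·6)=6.000000
k: max(0,(-1)−(1))=0 … min(2+(-1),2−(1))=1
  k=0: (−1)^2·6.0000/(2)·0.2590^2·0.9659^2 = +0.187691
  k=1: (−1)^3·6.0000/(6)·0.2590^0·0.9659^4 = -0.870376
d^2_{1,-1}(2.6177) = +0.187691 -0.870376 = -0.682685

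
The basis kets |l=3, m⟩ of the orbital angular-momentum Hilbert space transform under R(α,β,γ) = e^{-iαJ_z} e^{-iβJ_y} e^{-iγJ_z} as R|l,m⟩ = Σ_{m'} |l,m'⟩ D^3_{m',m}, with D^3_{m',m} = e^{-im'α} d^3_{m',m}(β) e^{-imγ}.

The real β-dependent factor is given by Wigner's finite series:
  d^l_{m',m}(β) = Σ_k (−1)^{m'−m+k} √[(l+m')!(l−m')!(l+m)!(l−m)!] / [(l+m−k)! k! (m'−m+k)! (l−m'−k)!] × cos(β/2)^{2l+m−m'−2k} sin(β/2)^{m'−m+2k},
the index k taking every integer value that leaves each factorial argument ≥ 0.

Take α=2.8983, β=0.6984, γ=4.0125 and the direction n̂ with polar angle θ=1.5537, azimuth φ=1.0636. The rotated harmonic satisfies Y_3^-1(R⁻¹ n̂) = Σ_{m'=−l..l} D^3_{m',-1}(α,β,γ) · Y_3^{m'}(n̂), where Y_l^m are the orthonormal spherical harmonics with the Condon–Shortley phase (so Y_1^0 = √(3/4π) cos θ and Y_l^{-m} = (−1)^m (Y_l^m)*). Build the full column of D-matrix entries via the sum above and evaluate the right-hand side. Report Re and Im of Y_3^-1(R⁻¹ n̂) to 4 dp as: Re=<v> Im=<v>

Need the full column D^3_{m',-1} for m'=−3..3 at α=2.8983, β=0.6984, γ=4.0125.
cos(β/2)=0.939647, sin(β/2)=0.342146
d^3_{-3,-1}: single k=2 term ⇒ +0.353450;  D = +0.349940+0.049682i
d^3_{-2,-1}: k∈[1..2] ⇒ +0.792565 -0.210164 = +0.582400;  D = -0.539916-0.218360i
d^3_{-1,-1}: k∈[0..2] ⇒ +0.688316 -0.730082 +0.072598 = +0.030832;  D = +0.024956+0.018105i
d^3_{0,-1}: k∈[0..2] ⇒ -0.868211 +0.345335 -0.015262 = -0.538138;  D = +0.346632+0.411629i
d^3_{1,-1}: k∈[0..2] ⇒ +0.547562 -0.096798 +0.001604 = +0.452368;  D = +0.199447+0.406027i
d^3_{2,-1}: k∈[0..1] ⇒ -0.210164 +0.013932 = -0.196232;  D = +0.041540+0.191785i
d^3_{3,-1}: single k=0 term ⇒ +0.046862;  D = -0.001405+0.046841i
Y_3^{m'}(θ=1.5537,φ=1.0636) and Σ D·Y over m':
  (+0.3499+0.0497i)·(-0.4165+0.0205i)  (-0.5399-0.2184i)·(-0.0092-0.0148i)  (+0.0250+0.0181i)·(-0.1567+0.2820i)  (+0.3466+0.4116i)·(-0.0191+0.0000i)  (+0.1994+0.4060i)·(+0.1567+0.2820i)  (+0.0415+0.1918i)·(-0.0092+0.0148i)  (-0.0014+0.0468i)·(+0.4165+0.0205i)
Y_3^-1(R⁻¹ n̂) = -0.248720+0.131049i

Re=-0.2487 Im=0.1310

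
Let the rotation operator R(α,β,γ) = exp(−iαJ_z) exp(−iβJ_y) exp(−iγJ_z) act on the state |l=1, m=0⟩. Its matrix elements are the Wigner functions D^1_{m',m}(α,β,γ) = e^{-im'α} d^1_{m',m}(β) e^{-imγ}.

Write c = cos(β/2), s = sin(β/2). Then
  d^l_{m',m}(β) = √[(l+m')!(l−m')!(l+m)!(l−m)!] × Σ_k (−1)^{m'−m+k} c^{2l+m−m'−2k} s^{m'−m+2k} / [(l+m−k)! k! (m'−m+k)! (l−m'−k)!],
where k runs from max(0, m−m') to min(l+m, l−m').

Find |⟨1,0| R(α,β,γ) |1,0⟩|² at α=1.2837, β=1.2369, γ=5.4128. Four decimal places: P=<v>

P=0.1074

Split into d^1_{0,0}(β=1.2369) × two z-phases.
c=cos(1.2369/2)=0.814778, s=sin(1.2369/2)=0.579773; N=√[1·1·1·1]=1.000000
The bounds max(0,m−m')=0 and min(l+m,l−m')=1 give 2 terms
  k=0: (−1)^0·1.0000/(1)·0.8148^2·0.5798^0 = +0.663863
  k=1: (−1)^1·1.0000/(1)·0.8148^0·0.5798^2 = -0.336137
d^1_{0,0}(1.2369) = +0.663863 -0.336137 = +0.327727
|D^1_{0,0}|² = |d^1_{0,0}(β)|² = (+0.327727)² = 0.107405 (the z-rotation phases have unit modulus)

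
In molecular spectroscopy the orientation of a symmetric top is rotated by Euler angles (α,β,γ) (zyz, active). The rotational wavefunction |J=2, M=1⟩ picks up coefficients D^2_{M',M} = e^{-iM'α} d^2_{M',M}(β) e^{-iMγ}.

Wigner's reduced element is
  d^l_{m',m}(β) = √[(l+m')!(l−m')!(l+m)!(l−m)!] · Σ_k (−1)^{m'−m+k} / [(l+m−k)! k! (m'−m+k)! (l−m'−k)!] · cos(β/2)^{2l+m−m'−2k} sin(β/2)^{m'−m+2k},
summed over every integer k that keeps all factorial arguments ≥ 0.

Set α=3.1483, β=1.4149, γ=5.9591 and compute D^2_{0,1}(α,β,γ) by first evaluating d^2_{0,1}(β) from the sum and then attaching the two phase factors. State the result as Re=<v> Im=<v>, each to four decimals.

Re=0.1781 Im=0.0598

Split into d^2_{0,1}(β=1.4149) × two z-phases.
Half-angle: c=0.760022, s=0.649898. N=√(2·2·6·1)=4.898979
The bounds max(0,m−m')=1 and min(l+m,l−m')=2 give 2 terms
  k=1: (−1)^0·4.8990/(2)·0.7600^3·0.6499^1 = +0.698873
  k=2: (−1)^1·4.8990/(2)·0.7600^1·0.6499^3 = -0.511019
d^2_{0,1}(1.4149) = +0.698873 -0.511019 = +0.187855
Phases: e^{-i·(0)·3.1483}=+1.000000+0.000000i, e^{-i·(1)·5.9591}=+0.947942+0.318442i ⇒ D=+0.178075+0.059821i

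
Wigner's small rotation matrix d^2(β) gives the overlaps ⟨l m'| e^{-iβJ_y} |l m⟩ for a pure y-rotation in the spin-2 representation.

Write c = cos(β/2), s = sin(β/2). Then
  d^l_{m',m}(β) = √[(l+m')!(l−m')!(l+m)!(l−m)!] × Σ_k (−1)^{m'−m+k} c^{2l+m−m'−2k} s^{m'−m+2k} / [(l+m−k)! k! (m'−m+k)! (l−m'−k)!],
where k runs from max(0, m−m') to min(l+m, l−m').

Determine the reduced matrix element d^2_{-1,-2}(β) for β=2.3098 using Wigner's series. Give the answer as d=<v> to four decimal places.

d^2_{-1,-2}(β=2.3098) via Wigner's sum:
c=cos(2.3098/2)=0.404010, s=sin(2.3098/2)=0.914755; N=√[1·6·1·24]=12.000000
k∈{0} keeps every argument non-negative
  k=0: (−1)^1·12.0000/(6)·0.4040^3·0.9148^1 = -0.120645
d^2_{-1,-2}(2.3098) = -0.120645

d=-0.1206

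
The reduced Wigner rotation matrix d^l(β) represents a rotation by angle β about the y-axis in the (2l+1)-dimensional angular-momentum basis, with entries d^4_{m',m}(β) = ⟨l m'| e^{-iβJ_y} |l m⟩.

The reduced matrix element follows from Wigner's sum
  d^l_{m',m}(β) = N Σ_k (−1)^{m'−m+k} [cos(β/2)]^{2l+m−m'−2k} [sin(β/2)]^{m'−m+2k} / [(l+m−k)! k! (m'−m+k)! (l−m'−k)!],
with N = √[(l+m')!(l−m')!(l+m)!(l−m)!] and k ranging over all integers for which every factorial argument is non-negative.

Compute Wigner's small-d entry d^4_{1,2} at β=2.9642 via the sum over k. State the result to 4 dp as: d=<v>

d=0.0095

d^4_{1,2}(β=2.9642) via Wigner's sum:
With c≡cos(β/2)=0.088580 and s≡sin(β/2)=0.996069, N=[120·6·720·2]^{1/2}=1018.233765
k∈{1,2,3} keeps every argument non-negative
  k=1: (−1)^0·1018.2338/(240)·0.0886^7·0.9961^1 = +0.000000
  k=2: (−1)^1·1018.2338/(48)·0.0886^5·0.9961^3 = -0.000114
  k=3: (−1)^2·1018.2338/(72)·0.0886^3·0.9961^5 = +0.009638
d^4_{1,2}(2.9642) = +0.000000 -0.000114 +0.009638 = +0.009523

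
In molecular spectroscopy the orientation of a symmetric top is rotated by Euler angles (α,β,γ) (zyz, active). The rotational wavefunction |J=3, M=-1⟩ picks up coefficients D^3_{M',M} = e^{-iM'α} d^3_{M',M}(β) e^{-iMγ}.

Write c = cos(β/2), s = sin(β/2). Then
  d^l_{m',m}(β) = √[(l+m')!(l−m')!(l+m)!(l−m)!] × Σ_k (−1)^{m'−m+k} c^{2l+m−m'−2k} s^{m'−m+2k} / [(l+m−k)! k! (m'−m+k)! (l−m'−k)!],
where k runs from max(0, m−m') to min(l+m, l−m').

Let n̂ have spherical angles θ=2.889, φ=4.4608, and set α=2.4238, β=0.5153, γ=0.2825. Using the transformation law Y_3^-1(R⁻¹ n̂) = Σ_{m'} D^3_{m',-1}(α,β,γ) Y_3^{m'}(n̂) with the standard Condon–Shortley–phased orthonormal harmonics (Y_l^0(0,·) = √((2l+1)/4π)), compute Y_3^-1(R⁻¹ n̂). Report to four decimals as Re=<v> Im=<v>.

Need the full column D^3_{m',-1} for m'=−3..3 at α=2.4238, β=0.5153, γ=0.2825.
cos(β/2)=0.966991, sin(β/2)=0.254809
d^3_{-3,-1}: single k=2 term ⇒ +0.219870;  D = +0.064993+0.210044i
d^3_{-2,-1}: k∈[1..2] ⇒ +0.681283 -0.094611 = +0.586672;  D = +0.237995-0.536230i
d^3_{-1,-1}: k∈[0..2] ⇒ +0.817590 -0.454161 +0.023651 = +0.387081;  D = -0.350984+0.163223i
d^3_{0,-1}: k∈[0..2] ⇒ -0.746308 +0.155462 -0.003598 = -0.594445;  D = -0.570882-0.165706i
d^3_{1,-1}: k∈[0..2] ⇒ +0.340620 -0.031535 +0.000274 = +0.309359;  D = -0.167071-0.260366i
d^3_{2,-1}: k∈[0..1] ⇒ -0.094611 +0.003285 = -0.091326;  D = +0.013403-0.090337i
d^3_{3,-1}: single k=0 term ⇒ +0.015267;  D = +0.011620-0.009902i
Y_3^{m'}(θ=2.889,φ=4.4608) and Σ D·Y over m':
  (+0.0650+0.2100i)·(+0.0045-0.0047i)  (+0.2380-0.5362i)·(+0.0541+0.0298i)  (-0.3510+0.1632i)·(-0.0741+0.2885i)  (-0.5709-0.1657i)·(-0.6098+0.0000i)  (-0.1671-0.2604i)·(+0.0741+0.2885i)  (+0.0134-0.0903i)·(+0.0541-0.0298i)  (+0.0116-0.0099i)·(-0.0045-0.0047i)
Y_3^-1(R⁻¹ n̂) = +0.417888-0.106414i

Re=0.4179 Im=-0.1064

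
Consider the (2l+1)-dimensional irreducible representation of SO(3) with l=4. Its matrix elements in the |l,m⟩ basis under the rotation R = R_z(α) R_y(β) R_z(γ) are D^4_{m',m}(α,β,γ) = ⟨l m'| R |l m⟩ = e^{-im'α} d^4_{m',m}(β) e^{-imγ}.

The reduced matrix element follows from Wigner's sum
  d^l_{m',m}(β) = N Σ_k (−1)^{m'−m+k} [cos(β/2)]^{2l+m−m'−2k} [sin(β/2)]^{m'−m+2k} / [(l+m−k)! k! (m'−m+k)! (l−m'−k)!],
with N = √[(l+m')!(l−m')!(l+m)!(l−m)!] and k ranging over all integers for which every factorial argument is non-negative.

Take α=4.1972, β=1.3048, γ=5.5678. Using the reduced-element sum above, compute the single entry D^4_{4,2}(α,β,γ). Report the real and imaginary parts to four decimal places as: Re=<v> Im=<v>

Re=-0.4612 Im=-0.1683

Split into d^4_{4,2}(β=1.3048) × two z-phases.
With c≡cos(β/2)=0.794629 and s≡sin(β/2)=0.607095, N=[40320·1·720·2]^{1/2}=7619.763776
The bounds max(0,m−m')=0 and min(l+m,l−m')=0 give 1 term
  k=0: (−1)^2·7619.7638/(1440)·0.7946^6·0.6071^2 = +0.490998
d^4_{4,2}(1.3048) = +0.490998
Phases: e^{-i·(4)·4.1972}=-0.470590+0.882352i, e^{-i·(2)·5.5678}=+0.139569+0.990212i ⇒ D=-0.461241-0.168332i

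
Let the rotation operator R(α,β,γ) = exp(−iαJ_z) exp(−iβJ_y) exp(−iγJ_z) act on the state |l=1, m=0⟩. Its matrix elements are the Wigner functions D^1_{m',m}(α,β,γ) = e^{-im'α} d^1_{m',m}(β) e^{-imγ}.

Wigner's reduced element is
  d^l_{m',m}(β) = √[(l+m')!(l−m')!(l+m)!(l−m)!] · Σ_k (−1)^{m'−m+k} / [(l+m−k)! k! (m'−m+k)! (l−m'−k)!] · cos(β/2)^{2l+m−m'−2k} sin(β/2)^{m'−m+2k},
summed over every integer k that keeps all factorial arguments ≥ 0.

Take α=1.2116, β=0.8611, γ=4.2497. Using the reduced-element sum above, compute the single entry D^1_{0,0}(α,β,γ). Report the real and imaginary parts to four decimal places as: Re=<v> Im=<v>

Re=0.6516 Im=0.0000

Split into d^1_{0,0}(β=0.8611) × two z-phases.
With c≡cos(β/2)=0.908736 and s≡sin(β/2)=0.417371, N=[1·1·1·1]^{1/2}=1.000000
k: max(0,(0)−(0))=0 … min(1+(0),1−(0))=1
  k=0: (−1)^0·1.0000/(1)·0.9087^2·0.4174^0 = +0.825802
  k=1: (−1)^1·1.0000/(1)·0.9087^0·0.4174^2 = -0.174198
d^1_{0,0}(0.8611) = +0.825802 -0.174198 = +0.651603
Attach z-rotation phases: D = e^{-i(0)(1.2116)}·(+0.651603)·e^{-i(0)(4.2497)} = +0.651603+0.000000i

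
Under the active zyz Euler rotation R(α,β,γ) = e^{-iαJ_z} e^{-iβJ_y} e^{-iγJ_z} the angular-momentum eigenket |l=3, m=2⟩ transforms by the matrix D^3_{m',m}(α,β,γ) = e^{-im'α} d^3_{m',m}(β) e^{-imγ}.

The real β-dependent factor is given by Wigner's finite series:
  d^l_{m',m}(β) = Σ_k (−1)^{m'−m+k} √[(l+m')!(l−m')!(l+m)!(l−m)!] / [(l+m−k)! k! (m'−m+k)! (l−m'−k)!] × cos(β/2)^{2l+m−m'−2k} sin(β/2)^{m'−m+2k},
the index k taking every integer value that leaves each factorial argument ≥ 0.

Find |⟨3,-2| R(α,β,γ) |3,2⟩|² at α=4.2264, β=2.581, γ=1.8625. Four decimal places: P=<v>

First d^3_{-2,2}(β=2.581), then the phase factors e^{-i(-2)α} and e^{-i(2)γ}:
c=cos(2.581/2)=0.276640, s=sin(2.581/2)=0.960974; N=√[1·120·120·1]=120.000000
k: max(0,(2)−(-2))=4 … min(3+(2),3−(-2))=5
  k=4: (−1)^0·120.0000/(24)·0.2766^2·0.9610^4 = +0.326322
  k=5: (−1)^1·120.0000/(120)·0.2766^0·0.9610^6 = -0.787532
d^3_{-2,2}(2.581) = +0.326322 -0.787532 = -0.461210
|D^3_{-2,2}|² = |d^3_{-2,2}(β)|² = (-0.461210)² = 0.212715 (the z-rotation phases have unit modulus)

P=0.2127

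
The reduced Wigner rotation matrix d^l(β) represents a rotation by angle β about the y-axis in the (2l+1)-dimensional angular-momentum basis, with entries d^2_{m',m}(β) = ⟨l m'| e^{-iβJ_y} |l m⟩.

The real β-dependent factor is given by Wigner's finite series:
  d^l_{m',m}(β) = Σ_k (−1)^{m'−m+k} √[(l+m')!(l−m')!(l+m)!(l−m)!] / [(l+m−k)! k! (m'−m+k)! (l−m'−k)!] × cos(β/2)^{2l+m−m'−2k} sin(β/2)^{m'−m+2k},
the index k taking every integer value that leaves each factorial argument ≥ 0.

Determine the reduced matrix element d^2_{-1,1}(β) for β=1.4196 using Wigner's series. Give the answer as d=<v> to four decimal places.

d=0.5526

d^2_{-1,1}(β=1.4196) via Wigner's sum:
c=cos(1.4196/2)=0.758492, s=sin(1.4196/2)=0.651682; N=√[1·6·6·1]=6.000000
The bounds max(0,m−m')=2 and min(l+m,l−m')=3 give 2 terms
  k=2: (−1)^0·6.0000/(2)·0.7585^2·0.6517^2 = +0.732985
  k=3: (−1)^1·6.0000/(6)·0.7585^0·0.6517^4 = -0.180361
d^2_{-1,1}(1.4196) = +0.732985 -0.180361 = +0.552624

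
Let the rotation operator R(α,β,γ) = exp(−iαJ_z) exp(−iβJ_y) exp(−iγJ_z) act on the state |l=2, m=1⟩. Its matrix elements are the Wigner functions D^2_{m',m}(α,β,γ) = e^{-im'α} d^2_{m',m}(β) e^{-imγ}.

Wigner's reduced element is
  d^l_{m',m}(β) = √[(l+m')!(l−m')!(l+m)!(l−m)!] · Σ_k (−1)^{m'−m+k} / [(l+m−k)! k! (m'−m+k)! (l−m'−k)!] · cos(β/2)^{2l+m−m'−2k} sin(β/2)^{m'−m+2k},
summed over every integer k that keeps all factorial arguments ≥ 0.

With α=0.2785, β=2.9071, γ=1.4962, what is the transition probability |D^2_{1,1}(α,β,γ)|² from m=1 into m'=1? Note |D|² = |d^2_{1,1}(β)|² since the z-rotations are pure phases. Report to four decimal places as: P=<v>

First d^2_{1,1}(β=2.9071), then the phase factors e^{-i(1)α} and e^{-i(1)γ}:
With c≡cos(β/2)=0.116978 and s≡sin(β/2)=0.993135, N=[6·1·6·1]^{1/2}=6.000000
The bounds max(0,m−m')=0 and min(l+m,l−m')=1 give 2 terms
  k=0: (−1)^0·6.0000/(6)·0.1170^4·0.9931^0 = +0.000187
  k=1: (−1)^1·6.0000/(2)·0.1170^2·0.9931^2 = -0.040490
d^2_{1,1}(2.9071) = +0.000187 -0.040490 = -0.040302
|D^2_{1,1}|² = |d^2_{1,1}(β)|² = (-0.040302)² = 0.001624 (the z-rotation phases have unit modulus)

P=0.0016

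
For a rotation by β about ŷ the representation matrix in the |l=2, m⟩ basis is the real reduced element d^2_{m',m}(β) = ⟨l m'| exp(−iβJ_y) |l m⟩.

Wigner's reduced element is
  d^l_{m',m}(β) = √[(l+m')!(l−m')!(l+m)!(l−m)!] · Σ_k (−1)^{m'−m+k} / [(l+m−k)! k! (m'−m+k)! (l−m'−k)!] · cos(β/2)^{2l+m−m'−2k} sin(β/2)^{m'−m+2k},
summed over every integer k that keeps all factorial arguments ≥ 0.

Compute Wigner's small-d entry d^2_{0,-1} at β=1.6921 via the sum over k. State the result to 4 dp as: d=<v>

d=0.1471

d^2_{0,-1}(β=1.6921) via Wigner's sum:
With c≡cos(β/2)=0.662946 and s≡sin(β/2)=0.748668, N=[2·2·1·6]^{1/2}=4.898979
The bounds max(0,m−m')=0 and min(l+m,l−m')=1 give 2 terms
  k=0: (−1)^1·4.8990/(2)·0.6629^3·0.7487^1 = -0.534316
  k=1: (−1)^2·4.8990/(2)·0.6629^1·0.7487^3 = +0.681429
d^2_{0,-1}(1.6921) = -0.534316 +0.681429 = +0.147113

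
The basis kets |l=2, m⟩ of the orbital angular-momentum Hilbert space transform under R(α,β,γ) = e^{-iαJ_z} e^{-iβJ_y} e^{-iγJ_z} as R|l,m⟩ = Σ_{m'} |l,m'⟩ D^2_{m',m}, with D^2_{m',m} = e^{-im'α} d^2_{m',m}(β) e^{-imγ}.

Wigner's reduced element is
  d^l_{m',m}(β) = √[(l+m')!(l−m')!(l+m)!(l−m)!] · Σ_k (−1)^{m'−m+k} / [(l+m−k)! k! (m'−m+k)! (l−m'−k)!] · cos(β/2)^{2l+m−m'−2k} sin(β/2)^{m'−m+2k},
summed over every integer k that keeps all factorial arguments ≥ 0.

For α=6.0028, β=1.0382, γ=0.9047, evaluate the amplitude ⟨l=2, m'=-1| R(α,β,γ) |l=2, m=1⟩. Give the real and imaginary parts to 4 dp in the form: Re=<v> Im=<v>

Re=0.1866 Im=-0.4596

Split into d^2_{-1,1}(β=1.0382) × two z-phases.
Half-angle: c=0.868266, s=0.496099. N=√(1·6·6·1)=6.000000
Admissible k: 2..3 (factorial args all ≥0)
  k=2: (−1)^0·6.0000/(2)·0.8683^2·0.4961^2 = +0.556626
  k=3: (−1)^1·6.0000/(6)·0.8683^0·0.4961^4 = -0.060572
d^2_{-1,1}(1.0382) = +0.556626 -0.060572 = +0.496054
D = (+0.960949-0.276726i)·(+0.496054)·(+0.617921-0.786240i) = +0.186624-0.459609i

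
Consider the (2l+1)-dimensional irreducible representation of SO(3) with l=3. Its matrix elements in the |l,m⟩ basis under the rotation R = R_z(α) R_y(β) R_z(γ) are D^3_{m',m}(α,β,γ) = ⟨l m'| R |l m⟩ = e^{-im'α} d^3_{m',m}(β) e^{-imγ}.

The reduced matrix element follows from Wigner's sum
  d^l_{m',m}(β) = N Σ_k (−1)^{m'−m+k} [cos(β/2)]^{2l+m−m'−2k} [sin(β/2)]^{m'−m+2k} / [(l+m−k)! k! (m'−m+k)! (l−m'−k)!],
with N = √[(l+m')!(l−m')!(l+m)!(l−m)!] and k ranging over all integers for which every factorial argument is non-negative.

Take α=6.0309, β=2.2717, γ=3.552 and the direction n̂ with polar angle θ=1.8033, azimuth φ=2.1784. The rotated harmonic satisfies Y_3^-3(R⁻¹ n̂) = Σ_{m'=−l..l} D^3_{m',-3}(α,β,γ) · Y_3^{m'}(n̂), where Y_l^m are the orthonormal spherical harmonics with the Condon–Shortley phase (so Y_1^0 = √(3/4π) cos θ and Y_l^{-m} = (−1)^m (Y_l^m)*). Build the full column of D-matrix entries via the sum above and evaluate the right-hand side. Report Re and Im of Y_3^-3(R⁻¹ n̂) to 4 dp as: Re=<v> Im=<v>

Re=-0.1464 Im=0.2780

Need the full column D^3_{m',-3} for m'=−3..3 at α=6.0309, β=2.2717, γ=3.552.
cos(β/2)=0.421362, sin(β/2)=0.906893
d^3_{-3,-3}: single k=0 term ⇒ +0.005597;  D = -0.004979-0.002556i
d^3_{-2,-3}: single k=0 term ⇒ -0.029506;  D = +0.022053+0.019603i
d^3_{-1,-3}: single k=0 term ⇒ +0.100410;  D = -0.056019-0.083331i
d^3_{0,-3}: single k=0 term ⇒ -0.249544;  D = +0.083120+0.235295i
d^3_{1,-3}: single k=0 term ⇒ +0.465135;  D = -0.040550-0.463364i
d^3_{2,-3}: single k=0 term ⇒ -0.633155;  D = -0.103995+0.624556i
d^3_{3,-3}: single k=0 term ⇒ +0.556334;  D = +0.225469-0.508597i
Y_3^{m'}(θ=1.8033,φ=2.1784) and Σ D·Y over m':
  (-0.0050-0.0026i)·(+0.3723-0.0959i)  (+0.0221+0.0196i)·(+0.0776-0.2090i)  (-0.0560-0.0833i)·(+0.1319+0.1897i)  (+0.0831+0.2353i)·(+0.2351+0.0000i)  (-0.0405-0.4634i)·(-0.1319+0.1897i)  (-0.1040+0.6246i)·(+0.0776+0.2090i)  (+0.2255-0.5086i)·(-0.3723-0.0959i)
Y_3^-3(R⁻¹ n̂) = -0.146421+0.278047i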